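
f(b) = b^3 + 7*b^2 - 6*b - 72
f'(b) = 3*b^2 + 14*b - 6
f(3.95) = 75.15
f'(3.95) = 96.11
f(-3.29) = -12.10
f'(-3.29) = -19.59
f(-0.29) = -69.70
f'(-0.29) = -9.81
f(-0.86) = -62.30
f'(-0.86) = -15.82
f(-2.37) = -31.77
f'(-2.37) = -22.33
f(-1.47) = -51.23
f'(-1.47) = -20.10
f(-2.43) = -30.43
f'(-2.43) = -22.31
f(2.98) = -1.25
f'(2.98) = 62.36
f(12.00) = 2592.00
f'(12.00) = 594.00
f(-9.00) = -180.00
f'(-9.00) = 111.00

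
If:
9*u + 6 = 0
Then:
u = -2/3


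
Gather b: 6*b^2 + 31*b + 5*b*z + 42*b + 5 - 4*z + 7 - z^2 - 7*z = 6*b^2 + b*(5*z + 73) - z^2 - 11*z + 12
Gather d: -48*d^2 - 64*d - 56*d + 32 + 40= -48*d^2 - 120*d + 72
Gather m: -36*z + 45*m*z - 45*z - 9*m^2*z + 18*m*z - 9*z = -9*m^2*z + 63*m*z - 90*z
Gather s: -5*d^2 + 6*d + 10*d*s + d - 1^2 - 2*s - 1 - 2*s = -5*d^2 + 7*d + s*(10*d - 4) - 2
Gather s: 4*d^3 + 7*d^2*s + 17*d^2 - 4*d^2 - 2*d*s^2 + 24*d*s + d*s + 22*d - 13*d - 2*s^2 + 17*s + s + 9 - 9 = 4*d^3 + 13*d^2 + 9*d + s^2*(-2*d - 2) + s*(7*d^2 + 25*d + 18)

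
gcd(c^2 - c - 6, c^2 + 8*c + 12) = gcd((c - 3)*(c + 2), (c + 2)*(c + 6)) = c + 2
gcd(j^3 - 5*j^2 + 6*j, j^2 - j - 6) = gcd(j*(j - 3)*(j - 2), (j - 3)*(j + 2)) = j - 3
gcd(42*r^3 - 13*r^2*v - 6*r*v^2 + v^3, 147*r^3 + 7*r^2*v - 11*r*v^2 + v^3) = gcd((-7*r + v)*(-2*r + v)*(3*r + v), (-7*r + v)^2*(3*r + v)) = 21*r^2 + 4*r*v - v^2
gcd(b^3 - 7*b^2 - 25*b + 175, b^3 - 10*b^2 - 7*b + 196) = b - 7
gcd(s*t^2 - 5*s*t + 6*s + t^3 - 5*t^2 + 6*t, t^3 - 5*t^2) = 1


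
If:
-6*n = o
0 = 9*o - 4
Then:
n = -2/27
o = 4/9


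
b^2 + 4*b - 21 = (b - 3)*(b + 7)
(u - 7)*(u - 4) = u^2 - 11*u + 28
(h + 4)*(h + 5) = h^2 + 9*h + 20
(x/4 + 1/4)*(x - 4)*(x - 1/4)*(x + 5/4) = x^4/4 - x^3/2 - 117*x^2/64 - 49*x/64 + 5/16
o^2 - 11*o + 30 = (o - 6)*(o - 5)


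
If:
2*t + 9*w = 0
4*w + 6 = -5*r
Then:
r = -4*w/5 - 6/5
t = -9*w/2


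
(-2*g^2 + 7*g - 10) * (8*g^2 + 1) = -16*g^4 + 56*g^3 - 82*g^2 + 7*g - 10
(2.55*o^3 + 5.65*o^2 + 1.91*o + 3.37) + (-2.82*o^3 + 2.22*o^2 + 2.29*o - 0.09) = -0.27*o^3 + 7.87*o^2 + 4.2*o + 3.28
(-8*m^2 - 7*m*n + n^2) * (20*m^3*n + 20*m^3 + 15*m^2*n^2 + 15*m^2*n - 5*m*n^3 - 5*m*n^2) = -160*m^5*n - 160*m^5 - 260*m^4*n^2 - 260*m^4*n - 45*m^3*n^3 - 45*m^3*n^2 + 50*m^2*n^4 + 50*m^2*n^3 - 5*m*n^5 - 5*m*n^4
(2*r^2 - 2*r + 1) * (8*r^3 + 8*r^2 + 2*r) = 16*r^5 - 4*r^3 + 4*r^2 + 2*r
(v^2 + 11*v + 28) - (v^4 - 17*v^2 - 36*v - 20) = -v^4 + 18*v^2 + 47*v + 48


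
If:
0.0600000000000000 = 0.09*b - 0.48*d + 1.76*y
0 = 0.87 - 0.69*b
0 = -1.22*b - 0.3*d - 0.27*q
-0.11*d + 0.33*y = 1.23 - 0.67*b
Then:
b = 1.26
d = -19.76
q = 16.26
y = -5.42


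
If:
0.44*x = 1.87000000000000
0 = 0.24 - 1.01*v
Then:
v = 0.24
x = 4.25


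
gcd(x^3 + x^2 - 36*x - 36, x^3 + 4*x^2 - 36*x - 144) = x^2 - 36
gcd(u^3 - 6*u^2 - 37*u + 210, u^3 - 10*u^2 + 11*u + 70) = u^2 - 12*u + 35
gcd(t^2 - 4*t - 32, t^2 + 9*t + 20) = t + 4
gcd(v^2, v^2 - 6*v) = v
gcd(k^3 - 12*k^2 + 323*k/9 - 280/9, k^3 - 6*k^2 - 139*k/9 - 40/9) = k - 8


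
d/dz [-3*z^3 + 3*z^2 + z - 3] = -9*z^2 + 6*z + 1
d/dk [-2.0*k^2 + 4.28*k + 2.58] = 4.28 - 4.0*k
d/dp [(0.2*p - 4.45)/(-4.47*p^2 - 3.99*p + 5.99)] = (0.894*p^2 - 39.783*p - 16.5575)/(19.9809*p^4 + 35.6706*p^3 - 37.6305*p^2 - 47.8002*p + 35.8801)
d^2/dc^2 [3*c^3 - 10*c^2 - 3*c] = 18*c - 20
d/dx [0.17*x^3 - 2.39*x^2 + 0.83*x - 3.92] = 0.51*x^2 - 4.78*x + 0.83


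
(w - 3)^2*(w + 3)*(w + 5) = w^4 + 2*w^3 - 24*w^2 - 18*w + 135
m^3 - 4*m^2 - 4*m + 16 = (m - 4)*(m - 2)*(m + 2)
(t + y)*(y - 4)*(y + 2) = t*y^2 - 2*t*y - 8*t + y^3 - 2*y^2 - 8*y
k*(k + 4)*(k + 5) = k^3 + 9*k^2 + 20*k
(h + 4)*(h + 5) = h^2 + 9*h + 20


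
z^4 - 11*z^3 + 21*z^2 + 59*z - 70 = (z - 7)*(z - 5)*(z - 1)*(z + 2)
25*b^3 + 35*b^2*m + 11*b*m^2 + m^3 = (b + m)*(5*b + m)^2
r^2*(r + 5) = r^3 + 5*r^2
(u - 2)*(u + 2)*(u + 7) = u^3 + 7*u^2 - 4*u - 28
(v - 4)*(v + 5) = v^2 + v - 20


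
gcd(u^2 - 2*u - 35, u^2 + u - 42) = 1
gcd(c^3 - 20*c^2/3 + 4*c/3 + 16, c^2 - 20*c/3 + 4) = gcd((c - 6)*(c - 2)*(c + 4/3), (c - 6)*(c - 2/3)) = c - 6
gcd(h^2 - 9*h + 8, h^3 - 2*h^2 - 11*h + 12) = h - 1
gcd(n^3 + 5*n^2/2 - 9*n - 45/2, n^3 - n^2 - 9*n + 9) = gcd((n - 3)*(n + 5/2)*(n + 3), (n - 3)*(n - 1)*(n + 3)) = n^2 - 9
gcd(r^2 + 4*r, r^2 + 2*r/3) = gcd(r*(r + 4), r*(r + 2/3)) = r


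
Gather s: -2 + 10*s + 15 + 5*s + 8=15*s + 21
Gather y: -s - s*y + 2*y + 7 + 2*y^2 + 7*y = -s + 2*y^2 + y*(9 - s) + 7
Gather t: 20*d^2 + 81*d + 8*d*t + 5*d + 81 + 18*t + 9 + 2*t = 20*d^2 + 86*d + t*(8*d + 20) + 90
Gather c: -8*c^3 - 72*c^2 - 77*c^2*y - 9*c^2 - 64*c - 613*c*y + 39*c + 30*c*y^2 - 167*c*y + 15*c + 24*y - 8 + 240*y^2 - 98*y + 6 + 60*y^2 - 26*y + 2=-8*c^3 + c^2*(-77*y - 81) + c*(30*y^2 - 780*y - 10) + 300*y^2 - 100*y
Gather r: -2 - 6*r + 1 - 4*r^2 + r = -4*r^2 - 5*r - 1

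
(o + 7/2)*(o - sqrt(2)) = o^2 - sqrt(2)*o + 7*o/2 - 7*sqrt(2)/2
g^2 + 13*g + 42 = (g + 6)*(g + 7)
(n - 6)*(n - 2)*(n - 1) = n^3 - 9*n^2 + 20*n - 12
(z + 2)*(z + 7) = z^2 + 9*z + 14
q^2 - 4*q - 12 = (q - 6)*(q + 2)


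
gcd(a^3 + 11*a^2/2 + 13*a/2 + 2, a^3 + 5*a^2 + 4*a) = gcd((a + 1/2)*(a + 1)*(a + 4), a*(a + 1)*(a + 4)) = a^2 + 5*a + 4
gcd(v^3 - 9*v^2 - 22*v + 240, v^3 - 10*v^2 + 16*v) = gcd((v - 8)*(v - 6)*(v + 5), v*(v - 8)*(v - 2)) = v - 8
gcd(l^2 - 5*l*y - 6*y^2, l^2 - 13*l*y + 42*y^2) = -l + 6*y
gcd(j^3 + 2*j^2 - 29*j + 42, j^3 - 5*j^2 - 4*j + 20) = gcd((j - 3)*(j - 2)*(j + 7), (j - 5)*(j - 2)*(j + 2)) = j - 2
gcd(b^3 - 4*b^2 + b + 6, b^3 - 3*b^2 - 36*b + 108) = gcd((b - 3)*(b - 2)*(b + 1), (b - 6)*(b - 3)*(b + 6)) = b - 3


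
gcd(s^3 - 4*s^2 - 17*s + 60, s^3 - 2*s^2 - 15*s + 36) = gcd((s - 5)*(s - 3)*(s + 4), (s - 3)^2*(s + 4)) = s^2 + s - 12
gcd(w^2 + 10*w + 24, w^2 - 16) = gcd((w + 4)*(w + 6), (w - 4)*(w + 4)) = w + 4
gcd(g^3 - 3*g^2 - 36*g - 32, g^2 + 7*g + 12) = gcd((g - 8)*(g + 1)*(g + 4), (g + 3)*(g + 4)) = g + 4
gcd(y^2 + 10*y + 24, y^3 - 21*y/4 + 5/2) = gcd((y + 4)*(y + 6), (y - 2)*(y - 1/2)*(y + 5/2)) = 1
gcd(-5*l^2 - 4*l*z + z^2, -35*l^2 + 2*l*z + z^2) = -5*l + z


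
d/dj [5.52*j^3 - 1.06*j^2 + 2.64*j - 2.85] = 16.56*j^2 - 2.12*j + 2.64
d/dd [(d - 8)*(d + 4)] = 2*d - 4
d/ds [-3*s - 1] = -3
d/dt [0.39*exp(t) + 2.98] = 0.39*exp(t)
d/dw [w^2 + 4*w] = 2*w + 4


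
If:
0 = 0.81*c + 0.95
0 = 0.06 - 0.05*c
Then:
No Solution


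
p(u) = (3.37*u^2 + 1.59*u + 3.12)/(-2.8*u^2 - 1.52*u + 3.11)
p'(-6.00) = -0.03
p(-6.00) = -1.30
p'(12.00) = 0.00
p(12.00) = -1.21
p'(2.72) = 0.23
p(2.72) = -1.49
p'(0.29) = 3.51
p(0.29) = 1.59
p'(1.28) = 4.93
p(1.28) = -3.12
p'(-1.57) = -26.48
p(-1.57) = -6.35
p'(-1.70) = -10.01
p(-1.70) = -4.24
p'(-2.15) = -1.76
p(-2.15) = -2.33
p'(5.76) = 0.02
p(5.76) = -1.26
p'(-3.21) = -0.28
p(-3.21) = -1.57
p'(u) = (5.6*u + 1.52)*(3.37*u^2 + 1.59*u + 3.12)/(-2.8*u^2 - 1.52*u + 3.11)^2 + (6.74*u + 1.59)/(-2.8*u^2 - 1.52*u + 3.11)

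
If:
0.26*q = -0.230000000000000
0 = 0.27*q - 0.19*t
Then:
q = -0.88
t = -1.26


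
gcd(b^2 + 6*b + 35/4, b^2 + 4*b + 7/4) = b + 7/2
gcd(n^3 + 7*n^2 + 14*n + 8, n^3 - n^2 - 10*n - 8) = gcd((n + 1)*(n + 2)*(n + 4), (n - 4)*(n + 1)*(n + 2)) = n^2 + 3*n + 2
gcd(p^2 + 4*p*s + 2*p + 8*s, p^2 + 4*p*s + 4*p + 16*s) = p + 4*s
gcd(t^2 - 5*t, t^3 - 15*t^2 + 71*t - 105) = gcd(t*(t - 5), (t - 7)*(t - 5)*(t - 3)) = t - 5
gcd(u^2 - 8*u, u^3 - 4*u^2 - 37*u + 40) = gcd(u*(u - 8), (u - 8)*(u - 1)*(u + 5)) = u - 8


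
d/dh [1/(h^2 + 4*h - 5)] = 2*(-h - 2)/(h^2 + 4*h - 5)^2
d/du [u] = 1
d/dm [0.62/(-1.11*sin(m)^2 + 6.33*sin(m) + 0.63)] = (1.3764*sin(m) - 3.9246)*cos(m)/(-1.11*sin(m)^2 + 6.33*sin(m) + 0.63)^2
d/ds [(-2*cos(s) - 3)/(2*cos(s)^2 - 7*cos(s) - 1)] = (-4*cos(s)^2 - 12*cos(s) + 19)*sin(s)/(7*cos(s) - cos(2*s))^2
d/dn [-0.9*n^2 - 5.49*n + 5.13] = -1.8*n - 5.49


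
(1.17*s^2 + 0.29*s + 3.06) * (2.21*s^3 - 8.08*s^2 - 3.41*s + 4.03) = 2.5857*s^5 - 8.8127*s^4 + 0.4297*s^3 - 20.9986*s^2 - 9.2659*s + 12.3318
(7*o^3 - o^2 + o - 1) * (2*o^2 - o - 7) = 14*o^5 - 9*o^4 - 46*o^3 + 4*o^2 - 6*o + 7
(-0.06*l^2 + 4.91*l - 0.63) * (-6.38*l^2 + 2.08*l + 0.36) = 0.3828*l^4 - 31.4506*l^3 + 14.2106*l^2 + 0.4572*l - 0.2268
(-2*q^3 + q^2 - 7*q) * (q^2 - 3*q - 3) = -2*q^5 + 7*q^4 - 4*q^3 + 18*q^2 + 21*q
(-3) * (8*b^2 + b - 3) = -24*b^2 - 3*b + 9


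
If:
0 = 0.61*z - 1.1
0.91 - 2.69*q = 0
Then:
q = 0.34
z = 1.80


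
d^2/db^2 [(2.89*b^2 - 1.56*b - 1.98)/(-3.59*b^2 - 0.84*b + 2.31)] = (57.64104*b^3 + 9.31174199999998*b^2 + 113.446872*b + 10.84545)/(46.268279*b^6 + 32.478012*b^5 - 81.715221*b^4 - 41.203512*b^3 + 52.579989*b^2 + 13.446972*b - 12.326391)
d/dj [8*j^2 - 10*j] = 16*j - 10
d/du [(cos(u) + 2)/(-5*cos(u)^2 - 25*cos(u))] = -(sin(u) + 10*sin(u)/cos(u)^2 + 4*tan(u))/(5*(cos(u) + 5)^2)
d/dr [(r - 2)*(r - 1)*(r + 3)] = 3*r^2 - 7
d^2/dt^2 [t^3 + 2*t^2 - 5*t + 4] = 6*t + 4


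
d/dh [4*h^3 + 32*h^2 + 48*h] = 12*h^2 + 64*h + 48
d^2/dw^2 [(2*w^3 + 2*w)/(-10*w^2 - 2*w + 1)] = 4*(-114*w^3 + 6*w^2 - 33*w - 2)/(1000*w^6 + 600*w^5 - 180*w^4 - 112*w^3 + 18*w^2 + 6*w - 1)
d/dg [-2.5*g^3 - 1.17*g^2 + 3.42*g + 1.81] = -7.5*g^2 - 2.34*g + 3.42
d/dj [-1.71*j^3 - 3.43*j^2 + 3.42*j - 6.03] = -5.13*j^2 - 6.86*j + 3.42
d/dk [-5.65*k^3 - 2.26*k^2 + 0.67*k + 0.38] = -16.95*k^2 - 4.52*k + 0.67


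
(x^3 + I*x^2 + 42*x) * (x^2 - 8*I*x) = x^5 - 7*I*x^4 + 50*x^3 - 336*I*x^2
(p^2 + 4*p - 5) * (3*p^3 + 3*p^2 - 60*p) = 3*p^5 + 15*p^4 - 63*p^3 - 255*p^2 + 300*p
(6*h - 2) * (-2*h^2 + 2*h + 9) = -12*h^3 + 16*h^2 + 50*h - 18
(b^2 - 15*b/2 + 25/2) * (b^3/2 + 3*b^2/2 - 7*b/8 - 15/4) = b^5/2 - 9*b^4/4 - 47*b^3/8 + 345*b^2/16 + 275*b/16 - 375/8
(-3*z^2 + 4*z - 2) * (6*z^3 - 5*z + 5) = -18*z^5 + 24*z^4 + 3*z^3 - 35*z^2 + 30*z - 10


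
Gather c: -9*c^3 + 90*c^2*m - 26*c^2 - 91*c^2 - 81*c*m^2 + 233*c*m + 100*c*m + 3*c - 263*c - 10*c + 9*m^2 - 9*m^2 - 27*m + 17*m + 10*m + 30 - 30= -9*c^3 + c^2*(90*m - 117) + c*(-81*m^2 + 333*m - 270)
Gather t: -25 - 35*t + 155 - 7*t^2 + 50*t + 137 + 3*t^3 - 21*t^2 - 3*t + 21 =3*t^3 - 28*t^2 + 12*t + 288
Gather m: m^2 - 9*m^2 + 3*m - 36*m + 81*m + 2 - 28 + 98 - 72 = -8*m^2 + 48*m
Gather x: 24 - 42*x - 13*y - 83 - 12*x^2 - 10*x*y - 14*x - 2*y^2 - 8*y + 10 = -12*x^2 + x*(-10*y - 56) - 2*y^2 - 21*y - 49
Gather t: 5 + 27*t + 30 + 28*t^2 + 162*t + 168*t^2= 196*t^2 + 189*t + 35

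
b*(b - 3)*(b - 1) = b^3 - 4*b^2 + 3*b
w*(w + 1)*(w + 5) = w^3 + 6*w^2 + 5*w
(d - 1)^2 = d^2 - 2*d + 1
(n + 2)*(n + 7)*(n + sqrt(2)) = n^3 + sqrt(2)*n^2 + 9*n^2 + 9*sqrt(2)*n + 14*n + 14*sqrt(2)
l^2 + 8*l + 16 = (l + 4)^2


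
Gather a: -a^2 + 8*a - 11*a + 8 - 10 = -a^2 - 3*a - 2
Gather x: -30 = -30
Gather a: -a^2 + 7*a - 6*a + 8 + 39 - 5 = -a^2 + a + 42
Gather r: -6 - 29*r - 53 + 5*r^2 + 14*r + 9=5*r^2 - 15*r - 50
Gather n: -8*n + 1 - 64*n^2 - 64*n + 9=-64*n^2 - 72*n + 10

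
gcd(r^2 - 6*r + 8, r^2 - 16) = r - 4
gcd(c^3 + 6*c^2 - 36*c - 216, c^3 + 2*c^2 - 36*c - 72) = c^2 - 36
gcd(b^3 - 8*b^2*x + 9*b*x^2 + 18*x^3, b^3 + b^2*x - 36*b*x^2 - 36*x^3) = -b^2 + 5*b*x + 6*x^2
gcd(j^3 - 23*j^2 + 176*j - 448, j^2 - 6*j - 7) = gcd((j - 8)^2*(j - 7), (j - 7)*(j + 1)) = j - 7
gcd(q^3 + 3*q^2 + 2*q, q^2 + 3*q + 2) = q^2 + 3*q + 2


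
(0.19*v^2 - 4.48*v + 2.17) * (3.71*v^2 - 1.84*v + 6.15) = 0.7049*v^4 - 16.9704*v^3 + 17.4624*v^2 - 31.5448*v + 13.3455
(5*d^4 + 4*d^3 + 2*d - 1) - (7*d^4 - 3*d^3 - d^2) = -2*d^4 + 7*d^3 + d^2 + 2*d - 1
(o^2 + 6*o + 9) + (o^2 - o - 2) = 2*o^2 + 5*o + 7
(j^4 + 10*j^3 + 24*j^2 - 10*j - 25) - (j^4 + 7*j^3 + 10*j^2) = 3*j^3 + 14*j^2 - 10*j - 25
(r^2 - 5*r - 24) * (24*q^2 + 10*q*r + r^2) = 24*q^2*r^2 - 120*q^2*r - 576*q^2 + 10*q*r^3 - 50*q*r^2 - 240*q*r + r^4 - 5*r^3 - 24*r^2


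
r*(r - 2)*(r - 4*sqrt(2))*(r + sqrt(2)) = r^4 - 3*sqrt(2)*r^3 - 2*r^3 - 8*r^2 + 6*sqrt(2)*r^2 + 16*r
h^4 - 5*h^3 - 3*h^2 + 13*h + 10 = (h - 5)*(h - 2)*(h + 1)^2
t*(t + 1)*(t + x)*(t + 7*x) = t^4 + 8*t^3*x + t^3 + 7*t^2*x^2 + 8*t^2*x + 7*t*x^2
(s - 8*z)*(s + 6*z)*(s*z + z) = s^3*z - 2*s^2*z^2 + s^2*z - 48*s*z^3 - 2*s*z^2 - 48*z^3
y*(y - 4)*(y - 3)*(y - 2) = y^4 - 9*y^3 + 26*y^2 - 24*y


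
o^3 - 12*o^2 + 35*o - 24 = (o - 8)*(o - 3)*(o - 1)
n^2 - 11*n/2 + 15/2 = (n - 3)*(n - 5/2)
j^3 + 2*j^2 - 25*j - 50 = (j - 5)*(j + 2)*(j + 5)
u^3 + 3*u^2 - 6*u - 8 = (u - 2)*(u + 1)*(u + 4)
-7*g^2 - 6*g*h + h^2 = (-7*g + h)*(g + h)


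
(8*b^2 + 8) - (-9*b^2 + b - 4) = 17*b^2 - b + 12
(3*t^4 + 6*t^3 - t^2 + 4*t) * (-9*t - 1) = -27*t^5 - 57*t^4 + 3*t^3 - 35*t^2 - 4*t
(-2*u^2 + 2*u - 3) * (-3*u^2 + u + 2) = 6*u^4 - 8*u^3 + 7*u^2 + u - 6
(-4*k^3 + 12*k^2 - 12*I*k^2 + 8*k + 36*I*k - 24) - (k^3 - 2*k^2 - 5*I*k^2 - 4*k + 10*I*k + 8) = -5*k^3 + 14*k^2 - 7*I*k^2 + 12*k + 26*I*k - 32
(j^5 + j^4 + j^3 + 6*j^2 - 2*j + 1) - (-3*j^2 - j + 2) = j^5 + j^4 + j^3 + 9*j^2 - j - 1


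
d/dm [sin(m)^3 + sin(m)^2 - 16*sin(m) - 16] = (3*sin(m)^2 + 2*sin(m) - 16)*cos(m)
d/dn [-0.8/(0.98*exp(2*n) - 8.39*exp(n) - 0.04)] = (1.568*exp(n) - 6.712)*exp(n)/(-0.98*exp(2*n) + 8.39*exp(n) + 0.04)^2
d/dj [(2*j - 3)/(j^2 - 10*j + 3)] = 2*(-j^2 + 3*j - 12)/(j^4 - 20*j^3 + 106*j^2 - 60*j + 9)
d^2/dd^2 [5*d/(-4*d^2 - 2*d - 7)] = 20*(-2*d*(4*d + 1)^2 + (6*d + 1)*(4*d^2 + 2*d + 7))/(4*d^2 + 2*d + 7)^3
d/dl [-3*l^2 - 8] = -6*l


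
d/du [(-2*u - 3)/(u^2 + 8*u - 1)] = 2*(u^2 + 3*u + 13)/(u^4 + 16*u^3 + 62*u^2 - 16*u + 1)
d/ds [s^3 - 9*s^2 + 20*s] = 3*s^2 - 18*s + 20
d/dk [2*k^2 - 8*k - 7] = 4*k - 8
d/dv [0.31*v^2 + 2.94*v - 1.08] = 0.62*v + 2.94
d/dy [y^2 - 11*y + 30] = 2*y - 11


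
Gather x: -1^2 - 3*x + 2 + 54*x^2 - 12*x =54*x^2 - 15*x + 1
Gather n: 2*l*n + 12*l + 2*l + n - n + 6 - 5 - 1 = 2*l*n + 14*l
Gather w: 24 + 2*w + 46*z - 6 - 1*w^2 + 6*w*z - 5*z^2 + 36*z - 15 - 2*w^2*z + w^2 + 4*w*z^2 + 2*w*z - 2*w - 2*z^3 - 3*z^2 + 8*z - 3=-2*w^2*z + w*(4*z^2 + 8*z) - 2*z^3 - 8*z^2 + 90*z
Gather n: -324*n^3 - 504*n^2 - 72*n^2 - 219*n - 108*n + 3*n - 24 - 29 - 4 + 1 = -324*n^3 - 576*n^2 - 324*n - 56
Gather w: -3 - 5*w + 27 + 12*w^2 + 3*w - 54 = 12*w^2 - 2*w - 30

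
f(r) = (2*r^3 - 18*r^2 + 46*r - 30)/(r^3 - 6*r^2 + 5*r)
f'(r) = (-3*r^2 + 12*r - 5)*(2*r^3 - 18*r^2 + 46*r - 30)/(r^3 - 6*r^2 + 5*r)^2 + (6*r^2 - 36*r + 46)/(r^3 - 6*r^2 + 5*r) = 6/r^2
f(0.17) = -33.29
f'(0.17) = 207.61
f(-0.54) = 13.11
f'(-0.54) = 20.58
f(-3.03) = 3.98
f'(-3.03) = 0.65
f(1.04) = -3.77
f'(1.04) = 5.55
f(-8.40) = 2.71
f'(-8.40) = 0.09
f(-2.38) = 4.52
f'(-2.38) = 1.06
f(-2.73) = 4.20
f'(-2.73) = 0.81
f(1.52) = -1.95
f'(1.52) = 2.60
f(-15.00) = 2.40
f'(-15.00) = 0.03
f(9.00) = 1.33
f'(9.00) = 0.07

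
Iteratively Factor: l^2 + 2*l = (l)*(l + 2)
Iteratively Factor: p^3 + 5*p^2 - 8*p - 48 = (p - 3)*(p^2 + 8*p + 16) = (p - 3)*(p + 4)*(p + 4)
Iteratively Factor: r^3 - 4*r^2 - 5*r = (r)*(r^2 - 4*r - 5) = r*(r + 1)*(r - 5)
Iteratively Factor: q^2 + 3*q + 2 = (q + 1)*(q + 2)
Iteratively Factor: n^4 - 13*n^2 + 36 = (n + 2)*(n^3 - 2*n^2 - 9*n + 18) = (n - 2)*(n + 2)*(n^2 - 9) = (n - 3)*(n - 2)*(n + 2)*(n + 3)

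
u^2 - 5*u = u*(u - 5)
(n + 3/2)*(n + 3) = n^2 + 9*n/2 + 9/2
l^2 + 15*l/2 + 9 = (l + 3/2)*(l + 6)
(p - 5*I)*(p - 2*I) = p^2 - 7*I*p - 10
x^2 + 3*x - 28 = (x - 4)*(x + 7)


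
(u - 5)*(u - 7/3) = u^2 - 22*u/3 + 35/3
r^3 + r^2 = r^2*(r + 1)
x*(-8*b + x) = -8*b*x + x^2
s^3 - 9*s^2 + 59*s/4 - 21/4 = (s - 7)*(s - 3/2)*(s - 1/2)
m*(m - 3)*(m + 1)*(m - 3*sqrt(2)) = m^4 - 3*sqrt(2)*m^3 - 2*m^3 - 3*m^2 + 6*sqrt(2)*m^2 + 9*sqrt(2)*m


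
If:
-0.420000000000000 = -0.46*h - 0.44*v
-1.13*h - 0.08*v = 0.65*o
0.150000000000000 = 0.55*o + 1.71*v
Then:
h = 0.53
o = -0.97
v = 0.40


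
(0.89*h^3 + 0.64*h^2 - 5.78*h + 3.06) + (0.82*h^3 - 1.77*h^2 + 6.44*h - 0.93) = 1.71*h^3 - 1.13*h^2 + 0.66*h + 2.13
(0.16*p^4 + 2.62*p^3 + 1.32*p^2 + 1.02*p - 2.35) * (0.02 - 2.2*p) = -0.352*p^5 - 5.7608*p^4 - 2.8516*p^3 - 2.2176*p^2 + 5.1904*p - 0.047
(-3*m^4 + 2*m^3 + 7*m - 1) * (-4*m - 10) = 12*m^5 + 22*m^4 - 20*m^3 - 28*m^2 - 66*m + 10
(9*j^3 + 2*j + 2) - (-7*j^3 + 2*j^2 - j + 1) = 16*j^3 - 2*j^2 + 3*j + 1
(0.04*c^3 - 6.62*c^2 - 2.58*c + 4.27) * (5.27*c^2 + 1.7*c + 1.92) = 0.2108*c^5 - 34.8194*c^4 - 24.7738*c^3 + 5.4065*c^2 + 2.3054*c + 8.1984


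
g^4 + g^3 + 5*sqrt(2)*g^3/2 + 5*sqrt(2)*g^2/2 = g^2*(g + 1)*(g + 5*sqrt(2)/2)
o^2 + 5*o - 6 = (o - 1)*(o + 6)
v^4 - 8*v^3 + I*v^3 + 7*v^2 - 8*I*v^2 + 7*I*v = v*(v - 7)*(v - 1)*(v + I)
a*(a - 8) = a^2 - 8*a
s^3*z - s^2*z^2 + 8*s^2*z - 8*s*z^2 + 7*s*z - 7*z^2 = (s + 7)*(s - z)*(s*z + z)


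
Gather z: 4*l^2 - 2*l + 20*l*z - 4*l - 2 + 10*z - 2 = 4*l^2 - 6*l + z*(20*l + 10) - 4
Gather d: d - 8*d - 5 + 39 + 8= 42 - 7*d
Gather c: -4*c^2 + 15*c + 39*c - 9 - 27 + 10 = -4*c^2 + 54*c - 26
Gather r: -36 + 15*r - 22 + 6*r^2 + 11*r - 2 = 6*r^2 + 26*r - 60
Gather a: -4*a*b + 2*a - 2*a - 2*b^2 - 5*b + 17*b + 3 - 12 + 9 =-4*a*b - 2*b^2 + 12*b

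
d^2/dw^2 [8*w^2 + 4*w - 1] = 16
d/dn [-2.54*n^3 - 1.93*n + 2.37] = -7.62*n^2 - 1.93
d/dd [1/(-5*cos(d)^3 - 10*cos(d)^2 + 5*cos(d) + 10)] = (-3*cos(d)^2 - 4*cos(d) + 1)/(5*(cos(d) + 2)^2*sin(d)^3)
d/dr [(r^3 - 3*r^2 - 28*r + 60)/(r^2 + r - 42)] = (r^2 + 14*r + 31)/(r^2 + 14*r + 49)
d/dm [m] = 1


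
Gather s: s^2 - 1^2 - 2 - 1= s^2 - 4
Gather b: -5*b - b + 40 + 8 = 48 - 6*b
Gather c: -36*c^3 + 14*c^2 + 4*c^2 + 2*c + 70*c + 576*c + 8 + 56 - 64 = -36*c^3 + 18*c^2 + 648*c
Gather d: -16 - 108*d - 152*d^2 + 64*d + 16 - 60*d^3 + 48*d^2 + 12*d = -60*d^3 - 104*d^2 - 32*d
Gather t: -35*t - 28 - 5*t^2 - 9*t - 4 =-5*t^2 - 44*t - 32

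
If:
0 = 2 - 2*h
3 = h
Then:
No Solution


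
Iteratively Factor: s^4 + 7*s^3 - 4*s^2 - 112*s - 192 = (s + 3)*(s^3 + 4*s^2 - 16*s - 64) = (s + 3)*(s + 4)*(s^2 - 16) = (s + 3)*(s + 4)^2*(s - 4)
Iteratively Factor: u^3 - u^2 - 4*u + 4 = (u + 2)*(u^2 - 3*u + 2) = (u - 2)*(u + 2)*(u - 1)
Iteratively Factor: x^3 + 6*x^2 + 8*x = (x + 4)*(x^2 + 2*x) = x*(x + 4)*(x + 2)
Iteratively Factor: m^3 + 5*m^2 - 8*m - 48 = (m - 3)*(m^2 + 8*m + 16) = (m - 3)*(m + 4)*(m + 4)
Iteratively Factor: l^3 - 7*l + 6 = (l + 3)*(l^2 - 3*l + 2) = (l - 1)*(l + 3)*(l - 2)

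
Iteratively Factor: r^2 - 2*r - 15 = (r + 3)*(r - 5)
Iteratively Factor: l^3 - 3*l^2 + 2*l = (l)*(l^2 - 3*l + 2) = l*(l - 2)*(l - 1)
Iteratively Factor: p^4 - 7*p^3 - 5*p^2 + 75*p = (p + 3)*(p^3 - 10*p^2 + 25*p) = (p - 5)*(p + 3)*(p^2 - 5*p) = (p - 5)^2*(p + 3)*(p)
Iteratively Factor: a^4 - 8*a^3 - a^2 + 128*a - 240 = (a - 5)*(a^3 - 3*a^2 - 16*a + 48) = (a - 5)*(a - 3)*(a^2 - 16) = (a - 5)*(a - 3)*(a + 4)*(a - 4)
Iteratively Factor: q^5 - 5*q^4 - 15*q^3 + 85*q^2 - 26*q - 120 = (q + 1)*(q^4 - 6*q^3 - 9*q^2 + 94*q - 120) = (q - 3)*(q + 1)*(q^3 - 3*q^2 - 18*q + 40) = (q - 3)*(q + 1)*(q + 4)*(q^2 - 7*q + 10) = (q - 5)*(q - 3)*(q + 1)*(q + 4)*(q - 2)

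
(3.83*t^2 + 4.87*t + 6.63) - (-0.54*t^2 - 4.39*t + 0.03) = 4.37*t^2 + 9.26*t + 6.6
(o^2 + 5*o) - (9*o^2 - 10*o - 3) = -8*o^2 + 15*o + 3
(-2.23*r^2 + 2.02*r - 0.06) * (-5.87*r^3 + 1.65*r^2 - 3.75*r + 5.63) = 13.0901*r^5 - 15.5369*r^4 + 12.0477*r^3 - 20.2289*r^2 + 11.5976*r - 0.3378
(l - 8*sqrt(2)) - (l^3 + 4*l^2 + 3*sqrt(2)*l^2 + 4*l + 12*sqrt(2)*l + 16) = -l^3 - 3*sqrt(2)*l^2 - 4*l^2 - 12*sqrt(2)*l - 3*l - 16 - 8*sqrt(2)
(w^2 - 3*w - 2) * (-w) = -w^3 + 3*w^2 + 2*w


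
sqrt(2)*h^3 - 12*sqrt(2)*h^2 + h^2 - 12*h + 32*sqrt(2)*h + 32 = (h - 8)*(h - 4)*(sqrt(2)*h + 1)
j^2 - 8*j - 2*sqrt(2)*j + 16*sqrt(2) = (j - 8)*(j - 2*sqrt(2))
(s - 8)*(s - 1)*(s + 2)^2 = s^4 - 5*s^3 - 24*s^2 - 4*s + 32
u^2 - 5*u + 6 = (u - 3)*(u - 2)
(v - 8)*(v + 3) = v^2 - 5*v - 24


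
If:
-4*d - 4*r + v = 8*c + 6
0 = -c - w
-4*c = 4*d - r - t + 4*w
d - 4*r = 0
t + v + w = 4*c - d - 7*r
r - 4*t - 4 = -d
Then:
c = -146/165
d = -16/55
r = -4/55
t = -12/11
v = -38/15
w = 146/165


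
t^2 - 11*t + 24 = (t - 8)*(t - 3)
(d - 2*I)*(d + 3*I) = d^2 + I*d + 6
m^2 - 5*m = m*(m - 5)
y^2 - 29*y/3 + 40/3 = (y - 8)*(y - 5/3)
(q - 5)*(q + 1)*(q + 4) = q^3 - 21*q - 20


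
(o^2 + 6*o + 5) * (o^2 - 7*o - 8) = o^4 - o^3 - 45*o^2 - 83*o - 40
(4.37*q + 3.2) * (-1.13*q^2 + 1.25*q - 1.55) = -4.9381*q^3 + 1.8465*q^2 - 2.7735*q - 4.96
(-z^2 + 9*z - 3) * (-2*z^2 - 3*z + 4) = 2*z^4 - 15*z^3 - 25*z^2 + 45*z - 12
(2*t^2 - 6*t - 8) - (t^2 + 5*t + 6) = t^2 - 11*t - 14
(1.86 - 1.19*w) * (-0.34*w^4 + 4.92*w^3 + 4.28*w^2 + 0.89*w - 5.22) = 0.4046*w^5 - 6.4872*w^4 + 4.058*w^3 + 6.9017*w^2 + 7.8672*w - 9.7092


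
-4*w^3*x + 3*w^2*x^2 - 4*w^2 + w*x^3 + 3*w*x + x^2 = (-w + x)*(4*w + x)*(w*x + 1)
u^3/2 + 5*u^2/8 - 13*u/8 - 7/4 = (u/2 + 1/2)*(u - 7/4)*(u + 2)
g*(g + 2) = g^2 + 2*g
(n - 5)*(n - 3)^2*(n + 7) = n^4 - 4*n^3 - 38*n^2 + 228*n - 315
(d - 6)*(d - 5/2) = d^2 - 17*d/2 + 15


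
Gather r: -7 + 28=21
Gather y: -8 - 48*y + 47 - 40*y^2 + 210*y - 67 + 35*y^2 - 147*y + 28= -5*y^2 + 15*y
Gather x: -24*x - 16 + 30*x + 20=6*x + 4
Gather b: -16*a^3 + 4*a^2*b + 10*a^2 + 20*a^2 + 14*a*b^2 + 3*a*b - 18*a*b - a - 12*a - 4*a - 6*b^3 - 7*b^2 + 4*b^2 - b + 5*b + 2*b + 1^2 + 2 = -16*a^3 + 30*a^2 - 17*a - 6*b^3 + b^2*(14*a - 3) + b*(4*a^2 - 15*a + 6) + 3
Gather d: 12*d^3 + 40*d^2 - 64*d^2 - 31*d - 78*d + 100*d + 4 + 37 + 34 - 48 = 12*d^3 - 24*d^2 - 9*d + 27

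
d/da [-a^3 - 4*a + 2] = -3*a^2 - 4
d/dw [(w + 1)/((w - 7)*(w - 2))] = (-w^2 - 2*w + 23)/(w^4 - 18*w^3 + 109*w^2 - 252*w + 196)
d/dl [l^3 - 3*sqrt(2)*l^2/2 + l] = 3*l^2 - 3*sqrt(2)*l + 1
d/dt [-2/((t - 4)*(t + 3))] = 2*(2*t - 1)/((t - 4)^2*(t + 3)^2)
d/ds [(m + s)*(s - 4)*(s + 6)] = 2*m*s + 2*m + 3*s^2 + 4*s - 24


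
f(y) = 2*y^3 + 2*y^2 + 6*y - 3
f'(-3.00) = 48.00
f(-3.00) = -57.00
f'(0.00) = 6.00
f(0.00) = -3.00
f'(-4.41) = 105.05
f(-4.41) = -162.10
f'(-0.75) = 6.38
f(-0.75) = -7.22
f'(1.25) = 20.38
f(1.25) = 11.53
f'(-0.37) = 5.34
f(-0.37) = -5.05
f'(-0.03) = 5.89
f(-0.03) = -3.18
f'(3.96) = 115.93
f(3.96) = 176.32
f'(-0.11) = 5.63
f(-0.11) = -3.64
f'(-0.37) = 5.34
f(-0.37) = -5.05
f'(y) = 6*y^2 + 4*y + 6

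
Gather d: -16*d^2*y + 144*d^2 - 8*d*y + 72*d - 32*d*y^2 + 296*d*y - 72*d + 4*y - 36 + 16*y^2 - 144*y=d^2*(144 - 16*y) + d*(-32*y^2 + 288*y) + 16*y^2 - 140*y - 36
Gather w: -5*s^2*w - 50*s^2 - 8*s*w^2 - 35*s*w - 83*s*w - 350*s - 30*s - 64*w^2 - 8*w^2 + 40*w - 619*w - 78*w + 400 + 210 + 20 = -50*s^2 - 380*s + w^2*(-8*s - 72) + w*(-5*s^2 - 118*s - 657) + 630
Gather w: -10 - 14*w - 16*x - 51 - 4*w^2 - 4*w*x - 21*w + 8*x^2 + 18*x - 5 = -4*w^2 + w*(-4*x - 35) + 8*x^2 + 2*x - 66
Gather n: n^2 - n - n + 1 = n^2 - 2*n + 1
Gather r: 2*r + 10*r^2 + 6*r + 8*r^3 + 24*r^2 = 8*r^3 + 34*r^2 + 8*r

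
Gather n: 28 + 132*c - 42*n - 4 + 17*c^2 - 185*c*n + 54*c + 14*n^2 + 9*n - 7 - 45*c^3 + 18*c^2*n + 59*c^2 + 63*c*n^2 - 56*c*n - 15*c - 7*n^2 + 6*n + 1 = -45*c^3 + 76*c^2 + 171*c + n^2*(63*c + 7) + n*(18*c^2 - 241*c - 27) + 18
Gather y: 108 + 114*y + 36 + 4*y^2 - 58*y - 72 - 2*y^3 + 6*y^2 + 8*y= -2*y^3 + 10*y^2 + 64*y + 72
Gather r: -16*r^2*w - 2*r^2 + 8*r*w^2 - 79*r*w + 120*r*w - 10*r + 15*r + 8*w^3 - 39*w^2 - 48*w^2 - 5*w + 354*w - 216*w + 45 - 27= r^2*(-16*w - 2) + r*(8*w^2 + 41*w + 5) + 8*w^3 - 87*w^2 + 133*w + 18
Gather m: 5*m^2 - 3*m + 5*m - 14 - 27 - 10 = 5*m^2 + 2*m - 51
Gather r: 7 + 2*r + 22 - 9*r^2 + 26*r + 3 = -9*r^2 + 28*r + 32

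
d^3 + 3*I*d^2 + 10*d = d*(d - 2*I)*(d + 5*I)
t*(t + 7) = t^2 + 7*t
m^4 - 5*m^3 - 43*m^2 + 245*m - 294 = (m - 7)*(m - 3)*(m - 2)*(m + 7)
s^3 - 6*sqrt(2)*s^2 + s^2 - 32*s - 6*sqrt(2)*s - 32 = (s + 1)*(s - 8*sqrt(2))*(s + 2*sqrt(2))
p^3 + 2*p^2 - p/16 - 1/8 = (p - 1/4)*(p + 1/4)*(p + 2)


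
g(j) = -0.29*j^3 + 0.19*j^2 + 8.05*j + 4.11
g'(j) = -0.87*j^2 + 0.38*j + 8.05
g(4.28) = 19.31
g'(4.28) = -6.26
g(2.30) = 20.10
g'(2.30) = 4.32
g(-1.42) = -6.11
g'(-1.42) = 5.76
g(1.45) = 15.30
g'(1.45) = 6.77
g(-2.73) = -10.55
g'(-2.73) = 0.53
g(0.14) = 5.24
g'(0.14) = 8.09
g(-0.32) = 1.56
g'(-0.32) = 7.84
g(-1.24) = -5.03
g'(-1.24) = 6.24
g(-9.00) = 158.46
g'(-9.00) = -65.84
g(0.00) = 4.11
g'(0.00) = 8.05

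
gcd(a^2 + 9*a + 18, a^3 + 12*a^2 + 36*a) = a + 6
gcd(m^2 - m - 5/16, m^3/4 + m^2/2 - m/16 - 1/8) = 1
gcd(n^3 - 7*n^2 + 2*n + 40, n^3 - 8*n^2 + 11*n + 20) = n^2 - 9*n + 20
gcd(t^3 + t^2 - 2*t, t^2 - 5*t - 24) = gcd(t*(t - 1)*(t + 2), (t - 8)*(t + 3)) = 1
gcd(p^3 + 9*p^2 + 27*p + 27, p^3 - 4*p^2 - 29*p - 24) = p + 3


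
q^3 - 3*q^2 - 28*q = q*(q - 7)*(q + 4)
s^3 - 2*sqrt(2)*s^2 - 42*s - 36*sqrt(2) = (s - 6*sqrt(2))*(s + sqrt(2))*(s + 3*sqrt(2))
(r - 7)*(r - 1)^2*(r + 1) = r^4 - 8*r^3 + 6*r^2 + 8*r - 7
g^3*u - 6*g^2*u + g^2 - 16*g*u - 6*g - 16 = (g - 8)*(g + 2)*(g*u + 1)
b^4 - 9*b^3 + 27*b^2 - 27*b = b*(b - 3)^3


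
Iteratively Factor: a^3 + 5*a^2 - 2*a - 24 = (a - 2)*(a^2 + 7*a + 12) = (a - 2)*(a + 4)*(a + 3)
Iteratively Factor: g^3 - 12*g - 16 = (g + 2)*(g^2 - 2*g - 8) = (g - 4)*(g + 2)*(g + 2)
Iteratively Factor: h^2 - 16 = (h - 4)*(h + 4)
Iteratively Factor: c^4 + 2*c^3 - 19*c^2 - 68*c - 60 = (c - 5)*(c^3 + 7*c^2 + 16*c + 12) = (c - 5)*(c + 2)*(c^2 + 5*c + 6) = (c - 5)*(c + 2)^2*(c + 3)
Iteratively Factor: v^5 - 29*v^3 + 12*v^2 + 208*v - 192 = (v - 3)*(v^4 + 3*v^3 - 20*v^2 - 48*v + 64) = (v - 3)*(v - 1)*(v^3 + 4*v^2 - 16*v - 64) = (v - 4)*(v - 3)*(v - 1)*(v^2 + 8*v + 16) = (v - 4)*(v - 3)*(v - 1)*(v + 4)*(v + 4)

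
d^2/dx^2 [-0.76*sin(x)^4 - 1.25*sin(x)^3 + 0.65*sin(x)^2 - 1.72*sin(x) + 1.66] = 12.16*sin(x)^4 + 11.25*sin(x)^3 - 11.72*sin(x)^2 - 5.78*sin(x) + 1.3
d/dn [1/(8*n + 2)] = -2/(4*n + 1)^2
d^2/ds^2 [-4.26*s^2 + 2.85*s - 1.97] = -8.52000000000000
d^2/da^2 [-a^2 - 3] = -2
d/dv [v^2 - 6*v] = 2*v - 6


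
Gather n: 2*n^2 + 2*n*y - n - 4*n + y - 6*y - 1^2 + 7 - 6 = 2*n^2 + n*(2*y - 5) - 5*y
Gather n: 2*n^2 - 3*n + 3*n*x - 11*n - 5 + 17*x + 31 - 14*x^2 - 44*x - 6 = 2*n^2 + n*(3*x - 14) - 14*x^2 - 27*x + 20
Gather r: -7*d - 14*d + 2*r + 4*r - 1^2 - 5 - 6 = -21*d + 6*r - 12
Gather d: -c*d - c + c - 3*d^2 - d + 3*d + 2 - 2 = -3*d^2 + d*(2 - c)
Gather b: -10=-10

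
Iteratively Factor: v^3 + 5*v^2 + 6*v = (v)*(v^2 + 5*v + 6) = v*(v + 2)*(v + 3)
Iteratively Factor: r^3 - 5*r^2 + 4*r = (r - 1)*(r^2 - 4*r) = (r - 4)*(r - 1)*(r)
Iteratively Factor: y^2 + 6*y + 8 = (y + 4)*(y + 2)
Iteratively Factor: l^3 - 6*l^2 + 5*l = (l - 5)*(l^2 - l) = (l - 5)*(l - 1)*(l)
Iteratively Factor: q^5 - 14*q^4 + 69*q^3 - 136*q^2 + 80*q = (q - 4)*(q^4 - 10*q^3 + 29*q^2 - 20*q) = (q - 4)^2*(q^3 - 6*q^2 + 5*q) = (q - 5)*(q - 4)^2*(q^2 - q) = (q - 5)*(q - 4)^2*(q - 1)*(q)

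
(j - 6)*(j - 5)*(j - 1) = j^3 - 12*j^2 + 41*j - 30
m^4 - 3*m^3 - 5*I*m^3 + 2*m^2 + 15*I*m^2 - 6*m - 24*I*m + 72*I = (m - 3)*(m - 4*I)*(m - 3*I)*(m + 2*I)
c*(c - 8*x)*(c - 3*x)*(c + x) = c^4 - 10*c^3*x + 13*c^2*x^2 + 24*c*x^3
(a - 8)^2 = a^2 - 16*a + 64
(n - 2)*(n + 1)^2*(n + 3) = n^4 + 3*n^3 - 3*n^2 - 11*n - 6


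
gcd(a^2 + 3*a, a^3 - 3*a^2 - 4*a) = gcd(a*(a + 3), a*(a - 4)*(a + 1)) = a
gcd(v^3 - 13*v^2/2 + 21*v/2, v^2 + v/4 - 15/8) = 1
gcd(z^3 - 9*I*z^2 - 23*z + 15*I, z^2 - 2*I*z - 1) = z - I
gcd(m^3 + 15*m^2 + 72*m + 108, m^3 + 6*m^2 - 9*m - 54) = m^2 + 9*m + 18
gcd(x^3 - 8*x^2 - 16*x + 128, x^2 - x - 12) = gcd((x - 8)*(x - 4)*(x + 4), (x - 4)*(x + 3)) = x - 4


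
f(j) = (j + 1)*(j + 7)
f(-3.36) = -8.59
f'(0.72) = 9.44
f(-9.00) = 16.00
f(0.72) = 13.28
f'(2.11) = 12.22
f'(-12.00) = -16.00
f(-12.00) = 55.00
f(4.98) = 71.64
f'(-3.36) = 1.28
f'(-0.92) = 6.16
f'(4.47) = 16.94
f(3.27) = 43.85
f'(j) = 2*j + 8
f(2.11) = 28.33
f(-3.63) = -8.86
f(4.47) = 62.74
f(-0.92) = 0.49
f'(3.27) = 14.54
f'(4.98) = 17.96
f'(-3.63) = 0.74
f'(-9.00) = -10.00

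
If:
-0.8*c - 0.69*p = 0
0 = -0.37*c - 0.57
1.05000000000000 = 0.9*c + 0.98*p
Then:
No Solution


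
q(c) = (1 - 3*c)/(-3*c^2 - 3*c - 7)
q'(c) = (1 - 3*c)*(6*c + 3)/(-3*c^2 - 3*c - 7)^2 - 3/(-3*c^2 - 3*c - 7) = 3*(-3*c^2 + 2*c + 8)/(9*c^4 + 18*c^3 + 51*c^2 + 42*c + 49)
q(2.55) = 0.19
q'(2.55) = -0.02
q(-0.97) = -0.57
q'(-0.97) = 0.20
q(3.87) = 0.17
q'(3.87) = -0.02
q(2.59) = 0.19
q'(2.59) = -0.02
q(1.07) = 0.16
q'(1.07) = 0.11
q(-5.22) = -0.23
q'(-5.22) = -0.05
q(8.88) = 0.09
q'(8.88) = -0.01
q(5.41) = 0.14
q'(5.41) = -0.02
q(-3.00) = -0.40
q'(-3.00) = -0.12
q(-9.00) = -0.13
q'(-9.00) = -0.02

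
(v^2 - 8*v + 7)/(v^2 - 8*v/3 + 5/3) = 3*(v - 7)/(3*v - 5)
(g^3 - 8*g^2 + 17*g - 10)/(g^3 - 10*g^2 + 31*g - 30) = (g - 1)/(g - 3)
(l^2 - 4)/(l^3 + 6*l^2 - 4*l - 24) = 1/(l + 6)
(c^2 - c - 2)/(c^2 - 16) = (c^2 - c - 2)/(c^2 - 16)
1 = 1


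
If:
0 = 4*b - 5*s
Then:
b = 5*s/4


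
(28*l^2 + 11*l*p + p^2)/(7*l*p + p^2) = (4*l + p)/p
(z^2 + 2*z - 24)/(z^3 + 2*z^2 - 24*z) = 1/z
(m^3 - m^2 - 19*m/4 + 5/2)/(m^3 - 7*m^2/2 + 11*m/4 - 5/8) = 2*(m + 2)/(2*m - 1)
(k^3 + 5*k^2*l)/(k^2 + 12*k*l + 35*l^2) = k^2/(k + 7*l)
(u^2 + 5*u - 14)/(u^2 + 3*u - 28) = (u - 2)/(u - 4)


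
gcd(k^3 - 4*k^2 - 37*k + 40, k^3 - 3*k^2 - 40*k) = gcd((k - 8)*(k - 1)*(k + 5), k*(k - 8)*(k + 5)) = k^2 - 3*k - 40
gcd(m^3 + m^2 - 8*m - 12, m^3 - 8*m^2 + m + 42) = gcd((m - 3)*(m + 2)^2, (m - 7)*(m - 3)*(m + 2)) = m^2 - m - 6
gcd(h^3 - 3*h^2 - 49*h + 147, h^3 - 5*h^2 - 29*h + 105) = h^2 - 10*h + 21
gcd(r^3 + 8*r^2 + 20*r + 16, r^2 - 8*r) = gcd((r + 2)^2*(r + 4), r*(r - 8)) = 1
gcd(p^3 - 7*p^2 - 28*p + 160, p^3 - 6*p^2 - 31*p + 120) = p^2 - 3*p - 40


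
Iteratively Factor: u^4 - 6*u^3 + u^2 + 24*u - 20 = (u - 1)*(u^3 - 5*u^2 - 4*u + 20) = (u - 1)*(u + 2)*(u^2 - 7*u + 10) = (u - 2)*(u - 1)*(u + 2)*(u - 5)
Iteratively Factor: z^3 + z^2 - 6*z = (z - 2)*(z^2 + 3*z) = (z - 2)*(z + 3)*(z)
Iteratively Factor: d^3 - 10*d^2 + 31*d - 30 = (d - 5)*(d^2 - 5*d + 6) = (d - 5)*(d - 3)*(d - 2)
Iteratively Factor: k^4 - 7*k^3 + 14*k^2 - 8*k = (k - 1)*(k^3 - 6*k^2 + 8*k) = (k - 4)*(k - 1)*(k^2 - 2*k) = k*(k - 4)*(k - 1)*(k - 2)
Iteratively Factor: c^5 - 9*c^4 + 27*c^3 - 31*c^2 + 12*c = (c - 1)*(c^4 - 8*c^3 + 19*c^2 - 12*c) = (c - 4)*(c - 1)*(c^3 - 4*c^2 + 3*c) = (c - 4)*(c - 1)^2*(c^2 - 3*c) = c*(c - 4)*(c - 1)^2*(c - 3)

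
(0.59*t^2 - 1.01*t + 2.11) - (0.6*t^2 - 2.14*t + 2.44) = -0.01*t^2 + 1.13*t - 0.33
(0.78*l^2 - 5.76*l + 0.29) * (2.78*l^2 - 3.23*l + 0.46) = 2.1684*l^4 - 18.5322*l^3 + 19.7698*l^2 - 3.5863*l + 0.1334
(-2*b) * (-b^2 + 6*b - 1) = 2*b^3 - 12*b^2 + 2*b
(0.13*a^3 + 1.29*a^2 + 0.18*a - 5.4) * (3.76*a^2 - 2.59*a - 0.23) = 0.4888*a^5 + 4.5137*a^4 - 2.6942*a^3 - 21.0669*a^2 + 13.9446*a + 1.242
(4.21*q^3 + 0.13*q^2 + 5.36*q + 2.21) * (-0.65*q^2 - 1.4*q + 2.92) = -2.7365*q^5 - 5.9785*q^4 + 8.6272*q^3 - 8.5609*q^2 + 12.5572*q + 6.4532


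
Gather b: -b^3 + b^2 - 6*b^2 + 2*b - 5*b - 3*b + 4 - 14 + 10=-b^3 - 5*b^2 - 6*b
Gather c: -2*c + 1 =1 - 2*c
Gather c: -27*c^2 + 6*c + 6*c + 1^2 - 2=-27*c^2 + 12*c - 1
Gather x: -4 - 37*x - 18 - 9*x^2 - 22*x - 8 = -9*x^2 - 59*x - 30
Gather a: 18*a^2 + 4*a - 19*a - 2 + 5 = 18*a^2 - 15*a + 3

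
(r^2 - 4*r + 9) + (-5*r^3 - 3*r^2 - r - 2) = -5*r^3 - 2*r^2 - 5*r + 7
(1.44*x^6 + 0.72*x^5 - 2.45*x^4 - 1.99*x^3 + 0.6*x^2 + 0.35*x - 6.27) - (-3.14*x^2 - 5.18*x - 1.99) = 1.44*x^6 + 0.72*x^5 - 2.45*x^4 - 1.99*x^3 + 3.74*x^2 + 5.53*x - 4.28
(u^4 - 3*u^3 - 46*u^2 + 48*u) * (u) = u^5 - 3*u^4 - 46*u^3 + 48*u^2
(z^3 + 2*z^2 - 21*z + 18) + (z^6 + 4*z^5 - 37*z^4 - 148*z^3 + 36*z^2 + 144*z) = z^6 + 4*z^5 - 37*z^4 - 147*z^3 + 38*z^2 + 123*z + 18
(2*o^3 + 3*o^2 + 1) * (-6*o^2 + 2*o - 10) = -12*o^5 - 14*o^4 - 14*o^3 - 36*o^2 + 2*o - 10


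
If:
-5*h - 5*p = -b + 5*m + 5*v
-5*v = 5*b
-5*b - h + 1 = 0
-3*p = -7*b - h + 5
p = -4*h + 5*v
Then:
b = 8/43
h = 3/43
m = 293/215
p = -52/43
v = -8/43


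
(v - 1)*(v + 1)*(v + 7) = v^3 + 7*v^2 - v - 7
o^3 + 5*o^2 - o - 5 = (o - 1)*(o + 1)*(o + 5)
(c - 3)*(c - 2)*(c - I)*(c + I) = c^4 - 5*c^3 + 7*c^2 - 5*c + 6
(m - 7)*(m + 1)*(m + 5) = m^3 - m^2 - 37*m - 35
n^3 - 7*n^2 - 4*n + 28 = (n - 7)*(n - 2)*(n + 2)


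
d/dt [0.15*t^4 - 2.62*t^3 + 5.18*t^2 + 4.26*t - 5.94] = 0.6*t^3 - 7.86*t^2 + 10.36*t + 4.26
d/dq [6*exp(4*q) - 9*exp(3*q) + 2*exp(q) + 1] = (24*exp(3*q) - 27*exp(2*q) + 2)*exp(q)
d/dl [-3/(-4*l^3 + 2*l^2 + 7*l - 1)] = 3*(-12*l^2 + 4*l + 7)/(4*l^3 - 2*l^2 - 7*l + 1)^2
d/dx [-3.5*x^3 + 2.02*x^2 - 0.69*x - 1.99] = -10.5*x^2 + 4.04*x - 0.69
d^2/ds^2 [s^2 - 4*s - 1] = 2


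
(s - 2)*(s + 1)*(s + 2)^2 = s^4 + 3*s^3 - 2*s^2 - 12*s - 8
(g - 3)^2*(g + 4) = g^3 - 2*g^2 - 15*g + 36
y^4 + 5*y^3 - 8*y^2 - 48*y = y*(y - 3)*(y + 4)^2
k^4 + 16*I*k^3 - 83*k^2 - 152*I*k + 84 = (k + I)*(k + 2*I)*(k + 6*I)*(k + 7*I)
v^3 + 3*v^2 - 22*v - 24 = (v - 4)*(v + 1)*(v + 6)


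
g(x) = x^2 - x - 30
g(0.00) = -30.00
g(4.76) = -12.10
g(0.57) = -30.25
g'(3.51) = 6.02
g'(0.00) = -1.00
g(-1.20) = -27.36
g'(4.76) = 8.52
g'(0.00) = -1.00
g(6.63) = 7.33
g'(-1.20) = -3.40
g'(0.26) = -0.48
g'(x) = 2*x - 1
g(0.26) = -30.19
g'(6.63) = 12.26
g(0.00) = -30.00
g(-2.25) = -22.69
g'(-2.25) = -5.50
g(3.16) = -23.17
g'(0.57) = 0.14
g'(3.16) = 5.32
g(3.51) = -21.19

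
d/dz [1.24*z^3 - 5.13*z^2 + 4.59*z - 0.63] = 3.72*z^2 - 10.26*z + 4.59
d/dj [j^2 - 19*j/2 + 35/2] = 2*j - 19/2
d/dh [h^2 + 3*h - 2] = 2*h + 3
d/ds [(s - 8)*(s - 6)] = 2*s - 14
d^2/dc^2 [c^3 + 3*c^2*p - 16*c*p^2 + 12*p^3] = 6*c + 6*p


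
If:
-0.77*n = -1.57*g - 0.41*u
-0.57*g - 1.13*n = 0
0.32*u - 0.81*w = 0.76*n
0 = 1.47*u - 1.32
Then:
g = -0.19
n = 0.09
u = 0.90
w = 0.27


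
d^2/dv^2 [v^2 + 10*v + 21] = 2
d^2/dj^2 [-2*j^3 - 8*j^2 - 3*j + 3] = -12*j - 16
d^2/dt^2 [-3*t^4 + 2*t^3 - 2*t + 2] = 12*t*(1 - 3*t)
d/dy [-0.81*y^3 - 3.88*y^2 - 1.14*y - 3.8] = -2.43*y^2 - 7.76*y - 1.14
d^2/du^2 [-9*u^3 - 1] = -54*u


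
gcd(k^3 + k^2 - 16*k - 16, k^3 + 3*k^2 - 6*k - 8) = k^2 + 5*k + 4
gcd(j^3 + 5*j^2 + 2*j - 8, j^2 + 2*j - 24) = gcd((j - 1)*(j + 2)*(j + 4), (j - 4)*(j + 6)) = 1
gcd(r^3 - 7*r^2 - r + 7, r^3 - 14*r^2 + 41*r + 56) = r^2 - 6*r - 7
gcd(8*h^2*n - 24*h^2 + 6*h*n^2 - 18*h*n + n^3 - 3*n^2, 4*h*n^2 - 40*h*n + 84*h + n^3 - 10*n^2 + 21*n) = 4*h*n - 12*h + n^2 - 3*n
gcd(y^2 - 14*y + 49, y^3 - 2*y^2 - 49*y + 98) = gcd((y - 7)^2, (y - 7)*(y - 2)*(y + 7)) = y - 7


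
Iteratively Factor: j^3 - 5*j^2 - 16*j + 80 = (j - 5)*(j^2 - 16) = (j - 5)*(j - 4)*(j + 4)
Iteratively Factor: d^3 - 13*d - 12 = (d + 1)*(d^2 - d - 12) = (d - 4)*(d + 1)*(d + 3)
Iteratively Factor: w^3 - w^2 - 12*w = (w)*(w^2 - w - 12) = w*(w - 4)*(w + 3)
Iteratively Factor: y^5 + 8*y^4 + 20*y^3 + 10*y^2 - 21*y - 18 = (y + 1)*(y^4 + 7*y^3 + 13*y^2 - 3*y - 18) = (y - 1)*(y + 1)*(y^3 + 8*y^2 + 21*y + 18) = (y - 1)*(y + 1)*(y + 3)*(y^2 + 5*y + 6) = (y - 1)*(y + 1)*(y + 3)^2*(y + 2)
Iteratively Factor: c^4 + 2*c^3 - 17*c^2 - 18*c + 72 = (c - 3)*(c^3 + 5*c^2 - 2*c - 24) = (c - 3)*(c + 4)*(c^2 + c - 6) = (c - 3)*(c - 2)*(c + 4)*(c + 3)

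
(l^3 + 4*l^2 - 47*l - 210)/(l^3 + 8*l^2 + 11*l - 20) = (l^2 - l - 42)/(l^2 + 3*l - 4)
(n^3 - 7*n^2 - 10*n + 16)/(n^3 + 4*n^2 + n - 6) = (n - 8)/(n + 3)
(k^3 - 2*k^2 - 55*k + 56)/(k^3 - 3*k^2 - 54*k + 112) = (k - 1)/(k - 2)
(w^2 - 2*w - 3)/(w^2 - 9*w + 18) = (w + 1)/(w - 6)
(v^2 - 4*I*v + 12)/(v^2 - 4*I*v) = (v^2 - 4*I*v + 12)/(v*(v - 4*I))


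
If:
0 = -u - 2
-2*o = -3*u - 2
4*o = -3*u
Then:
No Solution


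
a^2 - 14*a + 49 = (a - 7)^2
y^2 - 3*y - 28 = (y - 7)*(y + 4)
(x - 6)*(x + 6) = x^2 - 36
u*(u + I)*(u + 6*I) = u^3 + 7*I*u^2 - 6*u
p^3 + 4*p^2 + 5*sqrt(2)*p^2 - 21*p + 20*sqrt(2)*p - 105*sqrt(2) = (p - 3)*(p + 7)*(p + 5*sqrt(2))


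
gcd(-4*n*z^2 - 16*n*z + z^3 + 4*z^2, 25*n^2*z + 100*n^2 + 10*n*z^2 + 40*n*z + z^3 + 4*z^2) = z + 4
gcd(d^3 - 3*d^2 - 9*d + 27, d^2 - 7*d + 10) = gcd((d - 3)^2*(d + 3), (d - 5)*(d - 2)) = 1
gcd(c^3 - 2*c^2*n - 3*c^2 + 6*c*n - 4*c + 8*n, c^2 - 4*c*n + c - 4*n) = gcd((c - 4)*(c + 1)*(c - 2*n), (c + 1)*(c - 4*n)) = c + 1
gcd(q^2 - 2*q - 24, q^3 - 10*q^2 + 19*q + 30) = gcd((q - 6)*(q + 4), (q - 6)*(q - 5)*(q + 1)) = q - 6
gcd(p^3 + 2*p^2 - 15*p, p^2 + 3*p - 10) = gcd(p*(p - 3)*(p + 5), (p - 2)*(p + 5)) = p + 5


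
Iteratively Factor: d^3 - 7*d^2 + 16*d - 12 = (d - 2)*(d^2 - 5*d + 6) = (d - 3)*(d - 2)*(d - 2)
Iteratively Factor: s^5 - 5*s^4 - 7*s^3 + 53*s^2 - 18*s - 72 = (s + 3)*(s^4 - 8*s^3 + 17*s^2 + 2*s - 24) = (s - 2)*(s + 3)*(s^3 - 6*s^2 + 5*s + 12) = (s - 3)*(s - 2)*(s + 3)*(s^2 - 3*s - 4) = (s - 3)*(s - 2)*(s + 1)*(s + 3)*(s - 4)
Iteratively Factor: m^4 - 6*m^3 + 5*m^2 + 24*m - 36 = (m - 3)*(m^3 - 3*m^2 - 4*m + 12) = (m - 3)*(m - 2)*(m^2 - m - 6) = (m - 3)^2*(m - 2)*(m + 2)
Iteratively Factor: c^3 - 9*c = (c + 3)*(c^2 - 3*c) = (c - 3)*(c + 3)*(c)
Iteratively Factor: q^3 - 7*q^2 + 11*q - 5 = (q - 1)*(q^2 - 6*q + 5) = (q - 1)^2*(q - 5)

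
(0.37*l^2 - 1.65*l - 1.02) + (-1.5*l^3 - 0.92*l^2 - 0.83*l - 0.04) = -1.5*l^3 - 0.55*l^2 - 2.48*l - 1.06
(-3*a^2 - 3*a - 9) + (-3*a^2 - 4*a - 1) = -6*a^2 - 7*a - 10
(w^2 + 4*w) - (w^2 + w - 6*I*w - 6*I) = 3*w + 6*I*w + 6*I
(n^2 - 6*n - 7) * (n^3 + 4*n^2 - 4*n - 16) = n^5 - 2*n^4 - 35*n^3 - 20*n^2 + 124*n + 112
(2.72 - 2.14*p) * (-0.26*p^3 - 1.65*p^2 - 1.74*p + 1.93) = 0.5564*p^4 + 2.8238*p^3 - 0.7644*p^2 - 8.863*p + 5.2496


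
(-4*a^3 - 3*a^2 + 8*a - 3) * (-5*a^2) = 20*a^5 + 15*a^4 - 40*a^3 + 15*a^2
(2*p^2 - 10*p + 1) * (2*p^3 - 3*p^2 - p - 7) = 4*p^5 - 26*p^4 + 30*p^3 - 7*p^2 + 69*p - 7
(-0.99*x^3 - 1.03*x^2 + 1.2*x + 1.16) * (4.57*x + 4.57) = -4.5243*x^4 - 9.2314*x^3 + 0.776899999999999*x^2 + 10.7852*x + 5.3012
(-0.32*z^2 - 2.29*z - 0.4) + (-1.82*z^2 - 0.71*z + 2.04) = -2.14*z^2 - 3.0*z + 1.64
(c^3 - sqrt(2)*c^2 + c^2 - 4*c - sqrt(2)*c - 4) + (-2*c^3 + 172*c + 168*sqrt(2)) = -c^3 - sqrt(2)*c^2 + c^2 - sqrt(2)*c + 168*c - 4 + 168*sqrt(2)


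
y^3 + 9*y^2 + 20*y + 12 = (y + 1)*(y + 2)*(y + 6)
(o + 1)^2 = o^2 + 2*o + 1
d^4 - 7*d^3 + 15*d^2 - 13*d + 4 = (d - 4)*(d - 1)^3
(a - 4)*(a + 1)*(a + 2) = a^3 - a^2 - 10*a - 8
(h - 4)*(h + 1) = h^2 - 3*h - 4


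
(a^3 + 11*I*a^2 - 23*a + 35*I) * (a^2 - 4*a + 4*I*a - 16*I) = a^5 - 4*a^4 + 15*I*a^4 - 67*a^3 - 60*I*a^3 + 268*a^2 - 57*I*a^2 - 140*a + 228*I*a + 560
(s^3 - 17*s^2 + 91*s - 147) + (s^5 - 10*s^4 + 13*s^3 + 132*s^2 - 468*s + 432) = s^5 - 10*s^4 + 14*s^3 + 115*s^2 - 377*s + 285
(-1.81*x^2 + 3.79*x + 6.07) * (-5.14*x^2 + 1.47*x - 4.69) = 9.3034*x^4 - 22.1413*x^3 - 17.1396*x^2 - 8.8522*x - 28.4683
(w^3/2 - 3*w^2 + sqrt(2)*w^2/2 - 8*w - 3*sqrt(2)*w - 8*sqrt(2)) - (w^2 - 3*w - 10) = w^3/2 - 4*w^2 + sqrt(2)*w^2/2 - 5*w - 3*sqrt(2)*w - 8*sqrt(2) + 10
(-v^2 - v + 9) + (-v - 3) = -v^2 - 2*v + 6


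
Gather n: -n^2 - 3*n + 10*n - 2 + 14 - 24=-n^2 + 7*n - 12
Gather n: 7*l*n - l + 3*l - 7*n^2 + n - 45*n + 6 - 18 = 2*l - 7*n^2 + n*(7*l - 44) - 12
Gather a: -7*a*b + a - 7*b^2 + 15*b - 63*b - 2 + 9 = a*(1 - 7*b) - 7*b^2 - 48*b + 7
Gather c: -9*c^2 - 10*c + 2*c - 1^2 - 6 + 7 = -9*c^2 - 8*c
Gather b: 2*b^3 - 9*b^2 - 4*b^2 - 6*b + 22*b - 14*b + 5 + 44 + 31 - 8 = 2*b^3 - 13*b^2 + 2*b + 72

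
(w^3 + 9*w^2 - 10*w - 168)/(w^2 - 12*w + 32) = (w^2 + 13*w + 42)/(w - 8)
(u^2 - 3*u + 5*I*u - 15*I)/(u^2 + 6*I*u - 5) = (u - 3)/(u + I)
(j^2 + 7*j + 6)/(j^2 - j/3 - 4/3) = 3*(j + 6)/(3*j - 4)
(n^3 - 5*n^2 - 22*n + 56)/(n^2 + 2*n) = (n^3 - 5*n^2 - 22*n + 56)/(n*(n + 2))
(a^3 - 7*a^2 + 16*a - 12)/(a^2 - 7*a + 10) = (a^2 - 5*a + 6)/(a - 5)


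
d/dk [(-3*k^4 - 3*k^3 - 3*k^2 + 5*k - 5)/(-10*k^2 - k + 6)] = (60*k^5 + 39*k^4 - 66*k^3 - k^2 - 136*k + 25)/(100*k^4 + 20*k^3 - 119*k^2 - 12*k + 36)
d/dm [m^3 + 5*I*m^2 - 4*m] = 3*m^2 + 10*I*m - 4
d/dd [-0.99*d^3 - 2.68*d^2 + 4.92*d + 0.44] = -2.97*d^2 - 5.36*d + 4.92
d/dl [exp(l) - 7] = exp(l)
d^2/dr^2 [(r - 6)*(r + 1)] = 2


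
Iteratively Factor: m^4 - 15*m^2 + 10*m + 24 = (m + 4)*(m^3 - 4*m^2 + m + 6) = (m - 2)*(m + 4)*(m^2 - 2*m - 3) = (m - 3)*(m - 2)*(m + 4)*(m + 1)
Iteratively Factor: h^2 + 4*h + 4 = (h + 2)*(h + 2)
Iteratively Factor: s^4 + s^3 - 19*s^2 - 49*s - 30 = (s + 2)*(s^3 - s^2 - 17*s - 15) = (s + 2)*(s + 3)*(s^2 - 4*s - 5) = (s + 1)*(s + 2)*(s + 3)*(s - 5)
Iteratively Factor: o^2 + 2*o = (o + 2)*(o)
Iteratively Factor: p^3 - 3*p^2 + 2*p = (p - 2)*(p^2 - p) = (p - 2)*(p - 1)*(p)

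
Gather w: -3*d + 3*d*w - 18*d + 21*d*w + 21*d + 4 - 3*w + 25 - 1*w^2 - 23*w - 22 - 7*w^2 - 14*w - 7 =-8*w^2 + w*(24*d - 40)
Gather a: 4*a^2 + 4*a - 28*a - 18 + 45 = 4*a^2 - 24*a + 27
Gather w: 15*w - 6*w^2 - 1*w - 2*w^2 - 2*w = -8*w^2 + 12*w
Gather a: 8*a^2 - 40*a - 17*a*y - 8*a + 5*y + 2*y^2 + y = 8*a^2 + a*(-17*y - 48) + 2*y^2 + 6*y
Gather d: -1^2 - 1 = -2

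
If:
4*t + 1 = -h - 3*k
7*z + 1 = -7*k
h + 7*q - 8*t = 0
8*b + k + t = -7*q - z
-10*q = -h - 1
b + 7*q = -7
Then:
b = 526/375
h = -6827/525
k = 59606/7875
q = -3151/2625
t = -7024/2625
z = -60731/7875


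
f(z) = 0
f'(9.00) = 0.00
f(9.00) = 0.00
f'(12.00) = 0.00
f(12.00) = 0.00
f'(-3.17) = 0.00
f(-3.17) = 0.00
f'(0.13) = 0.00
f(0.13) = 0.00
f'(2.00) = 0.00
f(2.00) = 0.00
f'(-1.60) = 0.00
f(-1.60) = 0.00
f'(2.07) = 0.00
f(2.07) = 0.00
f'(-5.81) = 0.00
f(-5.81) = 0.00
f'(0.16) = 0.00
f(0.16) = 0.00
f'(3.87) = 0.00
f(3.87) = 0.00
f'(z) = 0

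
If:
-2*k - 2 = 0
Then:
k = -1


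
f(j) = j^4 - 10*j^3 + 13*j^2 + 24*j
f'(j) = 4*j^3 - 30*j^2 + 26*j + 24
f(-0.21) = -4.37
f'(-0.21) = 17.18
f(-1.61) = 43.51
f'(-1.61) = -112.32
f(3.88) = -68.65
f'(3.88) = -93.11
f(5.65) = -233.98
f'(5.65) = -65.33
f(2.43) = 26.46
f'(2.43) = -32.57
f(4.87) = -167.32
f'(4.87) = -98.88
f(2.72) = 14.96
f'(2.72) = -46.74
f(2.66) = 17.68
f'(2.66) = -43.82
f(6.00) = -252.00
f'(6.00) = -36.00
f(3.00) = 0.00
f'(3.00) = -60.00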